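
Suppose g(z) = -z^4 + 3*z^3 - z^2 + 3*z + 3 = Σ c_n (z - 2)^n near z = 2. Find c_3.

-5

g(2) = 13
g′(2) = 3
g′′(2) = -14
g′′′(2) = -30
So c_3 = g′′′(2)/3! = -5.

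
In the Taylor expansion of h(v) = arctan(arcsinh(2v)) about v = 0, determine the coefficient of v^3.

Plug the Maclaurin series of the inner function into that of the outer and collect terms.
[v^0] = 0;  [v^1] = 2;  [v^2] = 0;  [v^3] = -4.
So c_3 = h′′′(0)/3! = -4.

-4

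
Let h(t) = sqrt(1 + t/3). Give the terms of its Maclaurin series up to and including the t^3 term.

[t^0] = 1;  [t^1] = 1/6;  [t^2] = -1/72;  [t^3] = 1/432.

t^3/432 - t^2/72 + t/6 + 1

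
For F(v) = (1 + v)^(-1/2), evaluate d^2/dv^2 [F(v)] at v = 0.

3/4

Apply the Taylor formula c_k = f^(k)(a)/k!.
The coefficient of v^2 in the expansion is 3/8, so F′′(0) = 2! * (3/8) = 3/4.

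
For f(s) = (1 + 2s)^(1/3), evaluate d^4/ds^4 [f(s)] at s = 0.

Compute the successive derivatives at the expansion point and divide by k!.
The coefficient of s^4 in the expansion is -160/243, so f^(4)(0) = 4! * (-160/243) = -1280/81.

-1280/81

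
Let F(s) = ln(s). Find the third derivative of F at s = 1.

2

Differentiate repeatedly and evaluate at the center.
From the series, [(s - 1)^3] F = 1/3; multiply by 3! = 6 to get 2.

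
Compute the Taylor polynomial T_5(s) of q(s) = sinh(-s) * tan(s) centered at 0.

Write out both Maclaurin series and multiply, keeping only the needed powers.
q(0) = 0
q′(0) = 0
q′′(0) = -2
q′′′(0) = 0
q^(4)(0) = -12
q^(5)(0) = 0

-s^4/2 - s^2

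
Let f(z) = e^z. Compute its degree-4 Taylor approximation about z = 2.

(z - 2)^4*e^(2)/24 + (z - 2)^3*e^(2)/6 + (z - 2)^2*e^(2)/2 + (z - 2)*e^(2) + e^(2)

f(2) = e^(2)
f′(2) = e^(2)
f′′(2) = e^(2)
f′′′(2) = e^(2)
f^(4)(2) = e^(2)
Then c_k = f^(k)(2)/k! gives each Taylor coefficient.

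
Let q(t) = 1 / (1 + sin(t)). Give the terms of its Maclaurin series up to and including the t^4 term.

2*t^4/3 - 5*t^3/6 + t^2 - t + 1

Use the geometric series for the reciprocal, then substitute.
[t^0] = 1;  [t^1] = -1;  [t^2] = 1;  [t^3] = -5/6;  [t^4] = 2/3.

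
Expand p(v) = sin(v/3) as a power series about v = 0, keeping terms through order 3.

p(0) = 0
p′(0) = 1/3
p′′(0) = 0
p′′′(0) = -1/27

-v^3/162 + v/3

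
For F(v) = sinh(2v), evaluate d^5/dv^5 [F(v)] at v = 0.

Differentiate repeatedly and evaluate at the center.
From the series, [v^5] F = 4/15; multiply by 5! = 120 to get 32.

32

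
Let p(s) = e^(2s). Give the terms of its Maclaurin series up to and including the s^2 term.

p(0) = 1
p′(0) = 2
p′′(0) = 4
Dividing each by k! gives the coefficients c_0, ..., c_2.

2*s^2 + 2*s + 1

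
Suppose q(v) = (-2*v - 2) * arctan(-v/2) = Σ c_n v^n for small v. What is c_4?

Multiply each power in the prefactor through the base expansion.
q(0) = 0
q′(0) = 1
q′′(0) = 2
q′′′(0) = -1/2
q^(4)(0) = -2

-1/12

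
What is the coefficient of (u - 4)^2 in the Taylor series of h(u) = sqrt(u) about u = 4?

h(4) = 2
h′(4) = 1/4
h′′(4) = -1/32

-1/64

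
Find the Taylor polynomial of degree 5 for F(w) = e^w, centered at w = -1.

Differentiate repeatedly and evaluate at the center.
F(-1) = e^(-1)
F′(-1) = e^(-1)
F′′(-1) = e^(-1)
F′′′(-1) = e^(-1)
F^(4)(-1) = e^(-1)
F^(5)(-1) = e^(-1)

(w + 1)^5*e^(-1)/120 + (w + 1)^4*e^(-1)/24 + (w + 1)^3*e^(-1)/6 + (w + 1)^2*e^(-1)/2 + (w + 1)*e^(-1) + e^(-1)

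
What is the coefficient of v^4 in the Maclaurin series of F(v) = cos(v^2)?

Apply the Taylor formula c_k = f^(k)(a)/k!.
F(0) = 1
F′(0) = 0
F′′(0) = 0
F′′′(0) = 0
F^(4)(0) = -12
So c_4 = F^(4)(0)/4! = -1/2.

-1/2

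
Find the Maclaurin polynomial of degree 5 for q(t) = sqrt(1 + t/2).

7*t^5/8192 - 5*t^4/2048 + t^3/128 - t^2/32 + t/4 + 1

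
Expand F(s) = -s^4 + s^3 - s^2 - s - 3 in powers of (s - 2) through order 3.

-7*(s - 2)^3 - 19*(s - 2)^2 - 25*(s - 2) - 17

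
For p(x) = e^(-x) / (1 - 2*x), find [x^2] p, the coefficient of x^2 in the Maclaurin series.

Use 1/(1 - r) = Σ r^k on the denominator, then take the Cauchy product.

5/2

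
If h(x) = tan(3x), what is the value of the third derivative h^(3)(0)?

Compute the successive derivatives at the expansion point and divide by k!.
From the series, [x^3] h = 9; multiply by 3! = 6 to get 54.

54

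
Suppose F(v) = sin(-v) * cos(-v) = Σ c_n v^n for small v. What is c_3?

Write out both Maclaurin series and multiply, keeping only the needed powers.
[v^0] = 0;  [v^1] = -1;  [v^2] = 0;  [v^3] = 2/3.
So c_3 = F′′′(0)/3! = 2/3.

2/3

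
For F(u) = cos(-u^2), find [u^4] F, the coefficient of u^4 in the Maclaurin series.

-1/2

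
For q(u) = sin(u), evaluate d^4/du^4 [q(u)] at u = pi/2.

Compute the successive derivatives at the expansion point and divide by k!.
The coefficient of (u - pi/2)^4 in the expansion is 1/24, so q^(4)(pi/2) = 4! * (1/24) = 1.

1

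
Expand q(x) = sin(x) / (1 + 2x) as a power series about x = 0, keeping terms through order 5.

Multiply the two series term by term and collect like powers.
q(0) = 0
q′(0) = 1
q′′(0) = -4
q′′′(0) = 23
q^(4)(0) = -184
q^(5)(0) = 1841

1841*x^5/120 - 23*x^4/3 + 23*x^3/6 - 2*x^2 + x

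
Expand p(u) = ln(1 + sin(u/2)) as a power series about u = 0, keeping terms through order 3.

u^3/48 - u^2/8 + u/2

Substitute the inner expansion into the outer series and collect powers.
[u^0] = 0;  [u^1] = 1/2;  [u^2] = -1/8;  [u^3] = 1/48.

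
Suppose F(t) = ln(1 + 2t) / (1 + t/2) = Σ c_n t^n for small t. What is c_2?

Multiply the two series term by term and collect like powers.
[t^0] = 0;  [t^1] = 2;  [t^2] = -3.

-3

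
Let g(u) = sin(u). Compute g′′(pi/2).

-1

The coefficient of (u - pi/2)^2 in the expansion is -1/2, so g′′(pi/2) = 2! * (-1/2) = -1.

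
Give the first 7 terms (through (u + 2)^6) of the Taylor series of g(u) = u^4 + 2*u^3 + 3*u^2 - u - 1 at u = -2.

Apply the Taylor formula c_k = f^(k)(a)/k!.
g(-2) = 13
g′(-2) = -21
g′′(-2) = 30
g′′′(-2) = -36
g^(4)(-2) = 24
g^(5)(-2) = 0
g^(6)(-2) = 0

(u + 2)^4 - 6*(u + 2)^3 + 15*(u + 2)^2 - 21*(u + 2) + 13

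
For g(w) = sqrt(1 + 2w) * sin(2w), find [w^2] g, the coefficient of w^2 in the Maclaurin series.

Take the Cauchy product of the two expansions.
g(0) = 0
g′(0) = 2
g′′(0) = 4
So c_2 = g′′(0)/2! = 2.

2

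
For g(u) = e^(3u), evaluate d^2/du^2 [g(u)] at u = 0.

Compute the successive derivatives at the expansion point and divide by k!.
The coefficient of u^2 in the expansion is 9/2, so g′′(0) = 2! * (9/2) = 9.

9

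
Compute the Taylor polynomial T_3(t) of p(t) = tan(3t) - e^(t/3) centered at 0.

1457*t^3/162 - t^2/18 + 8*t/3 - 1

Add the two expansions coefficient-wise.
p(0) = -1
p′(0) = 8/3
p′′(0) = -1/9
p′′′(0) = 1457/27
Dividing each by k! gives the coefficients c_0, ..., c_3.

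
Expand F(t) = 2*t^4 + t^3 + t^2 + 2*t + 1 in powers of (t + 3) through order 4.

2*(t + 3)^4 - 23*(t + 3)^3 + 100*(t + 3)^2 - 193*(t + 3) + 139

Differentiate repeatedly and evaluate at the center.
F(-3) = 139
F′(-3) = -193
F′′(-3) = 200
F′′′(-3) = -138
F^(4)(-3) = 48
Dividing each by k! gives the coefficients c_0, ..., c_4.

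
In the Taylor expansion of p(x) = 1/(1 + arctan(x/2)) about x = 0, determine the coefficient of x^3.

Let u equal the inner series; expand the outer function in u and truncate.
p(0) = 1
p′(0) = -1/2
p′′(0) = 1/2
p′′′(0) = -1/2
So c_3 = p′′′(0)/3! = -1/12.

-1/12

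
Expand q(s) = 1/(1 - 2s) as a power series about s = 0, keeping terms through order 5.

32*s^5 + 16*s^4 + 8*s^3 + 4*s^2 + 2*s + 1

q(0) = 1
q′(0) = 2
q′′(0) = 8
q′′′(0) = 48
q^(4)(0) = 384
q^(5)(0) = 3840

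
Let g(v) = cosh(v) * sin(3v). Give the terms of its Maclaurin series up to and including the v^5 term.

-v^5/10 - 3*v^3 + 3*v

Expand each factor separately, then convolve coefficients.
g(0) = 0
g′(0) = 3
g′′(0) = 0
g′′′(0) = -18
g^(4)(0) = 0
g^(5)(0) = -12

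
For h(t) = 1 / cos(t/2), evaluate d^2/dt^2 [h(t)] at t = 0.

Divide the numerator series by the denominator series (power-series long division).
The coefficient of t^2 in the expansion is 1/8, so h′′(0) = 2! * (1/8) = 1/4.

1/4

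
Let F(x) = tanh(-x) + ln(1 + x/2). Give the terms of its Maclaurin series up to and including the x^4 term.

Add the two expansions coefficient-wise.
F(0) = 0
F′(0) = -1/2
F′′(0) = -1/4
F′′′(0) = 9/4
F^(4)(0) = -3/8

-x^4/64 + 3*x^3/8 - x^2/8 - x/2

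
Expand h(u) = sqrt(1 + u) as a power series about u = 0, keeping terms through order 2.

-u^2/8 + u/2 + 1

h(0) = 1
h′(0) = 1/2
h′′(0) = -1/4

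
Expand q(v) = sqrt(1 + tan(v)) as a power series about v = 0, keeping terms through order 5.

601*v^5/3840 - 47*v^4/384 + 11*v^3/48 - v^2/8 + v/2 + 1

Let u equal the inner series; expand the outer function in u and truncate.
[v^0] = 1;  [v^1] = 1/2;  [v^2] = -1/8;  [v^3] = 11/48;  [v^4] = -47/384;  [v^5] = 601/3840.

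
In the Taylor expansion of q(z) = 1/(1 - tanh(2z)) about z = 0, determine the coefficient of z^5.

Let u equal the inner series; expand the outer function in u and truncate.
q(0) = 1
q′(0) = 2
q′′(0) = 8
q′′′(0) = 32
q^(4)(0) = 128
q^(5)(0) = 512
So c_5 = q^(5)(0)/5! = 64/15.

64/15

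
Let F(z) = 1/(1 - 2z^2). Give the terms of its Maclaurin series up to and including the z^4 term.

[z^0] = 1;  [z^1] = 0;  [z^2] = 2;  [z^3] = 0;  [z^4] = 4.

4*z^4 + 2*z^2 + 1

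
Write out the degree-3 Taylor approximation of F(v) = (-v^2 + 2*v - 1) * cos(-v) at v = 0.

-v^3 - v^2/2 + 2*v - 1

Shift and add copies of the series according to the polynomial's terms.
F(0) = -1
F′(0) = 2
F′′(0) = -1
F′′′(0) = -6
Then c_k = F^(k)(0)/k! gives each Taylor coefficient.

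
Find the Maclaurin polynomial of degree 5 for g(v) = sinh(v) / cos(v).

Divide the numerator series by the denominator series (power-series long division).
g(0) = 0
g′(0) = 1
g′′(0) = 0
g′′′(0) = 4
g^(4)(0) = 0
g^(5)(0) = 36

3*v^5/10 + 2*v^3/3 + v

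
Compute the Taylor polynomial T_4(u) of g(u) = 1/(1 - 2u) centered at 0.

Compute the successive derivatives at the expansion point and divide by k!.
g(0) = 1
g′(0) = 2
g′′(0) = 8
g′′′(0) = 48
g^(4)(0) = 384
Dividing each by k! gives the coefficients c_0, ..., c_4.

16*u^4 + 8*u^3 + 4*u^2 + 2*u + 1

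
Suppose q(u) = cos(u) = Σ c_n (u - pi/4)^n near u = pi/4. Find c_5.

-sqrt(2)/240

Differentiate repeatedly and evaluate at the center.
q(pi/4) = sqrt(2)/2
q′(pi/4) = -sqrt(2)/2
q′′(pi/4) = -sqrt(2)/2
q′′′(pi/4) = sqrt(2)/2
q^(4)(pi/4) = sqrt(2)/2
q^(5)(pi/4) = -sqrt(2)/2
So c_5 = q^(5)(pi/4)/5! = -sqrt(2)/240.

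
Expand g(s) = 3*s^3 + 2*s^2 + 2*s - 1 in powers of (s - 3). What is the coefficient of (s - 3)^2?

[(s - 3)^0] = 104;  [(s - 3)^1] = 95;  [(s - 3)^2] = 29.
So c_2 = g′′(3)/2! = 29.

29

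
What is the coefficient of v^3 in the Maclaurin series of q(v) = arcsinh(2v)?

Compute the successive derivatives at the expansion point and divide by k!.
So c_3 = q′′′(0)/3! = -4/3.

-4/3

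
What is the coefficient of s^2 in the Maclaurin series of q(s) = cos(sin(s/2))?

Compose series: expand the inner function first, then feed it into the outer expansion.
[s^0] = 1;  [s^1] = 0;  [s^2] = -1/8.

-1/8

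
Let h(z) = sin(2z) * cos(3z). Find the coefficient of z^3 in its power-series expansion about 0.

Multiply the two series term by term and collect like powers.
h(0) = 0
h′(0) = 2
h′′(0) = 0
h′′′(0) = -62
So c_3 = h′′′(0)/3! = -31/3.

-31/3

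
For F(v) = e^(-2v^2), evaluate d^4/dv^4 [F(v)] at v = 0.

The coefficient of v^4 in the expansion is 2, so F^(4)(0) = 4! * (2) = 48.

48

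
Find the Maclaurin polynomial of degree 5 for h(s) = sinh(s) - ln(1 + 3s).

-5831*s^5/120 + 81*s^4/4 - 53*s^3/6 + 9*s^2/2 - 2*s

Add the two expansions coefficient-wise.
h(0) = 0
h′(0) = -2
h′′(0) = 9
h′′′(0) = -53
h^(4)(0) = 486
h^(5)(0) = -5831
The Taylor polynomial is Σ h^(k)(0)/k! · s^k.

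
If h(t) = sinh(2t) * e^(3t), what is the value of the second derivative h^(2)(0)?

Take the Cauchy product of the two expansions.
From the series, [t^2] h = 6; multiply by 2! = 2 to get 12.

12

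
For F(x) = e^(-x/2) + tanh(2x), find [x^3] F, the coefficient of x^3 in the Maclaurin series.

-43/16

Expand each term separately and add.
F(0) = 1
F′(0) = 3/2
F′′(0) = 1/4
F′′′(0) = -129/8
So c_3 = F′′′(0)/3! = -43/16.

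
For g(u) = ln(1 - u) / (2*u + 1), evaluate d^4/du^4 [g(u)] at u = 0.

Multiply the numerator's expansion by the denominator's geometric series.
From the series, [u^4] g = 77/12; multiply by 4! = 24 to get 154.

154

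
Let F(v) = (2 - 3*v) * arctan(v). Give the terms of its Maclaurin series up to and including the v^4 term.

v^4 - 2*v^3/3 - 3*v^2 + 2*v

Shift and add copies of the series according to the polynomial's terms.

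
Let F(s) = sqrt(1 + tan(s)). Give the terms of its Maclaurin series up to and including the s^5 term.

Compose series: expand the inner function first, then feed it into the outer expansion.
F(0) = 1
F′(0) = 1/2
F′′(0) = -1/4
F′′′(0) = 11/8
F^(4)(0) = -47/16
F^(5)(0) = 601/32
Dividing each by k! gives the coefficients c_0, ..., c_5.

601*s^5/3840 - 47*s^4/384 + 11*s^3/48 - s^2/8 + s/2 + 1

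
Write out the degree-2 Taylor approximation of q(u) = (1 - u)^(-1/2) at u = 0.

3*u^2/8 + u/2 + 1

Compute the successive derivatives at the expansion point and divide by k!.
q(0) = 1
q′(0) = 1/2
q′′(0) = 3/4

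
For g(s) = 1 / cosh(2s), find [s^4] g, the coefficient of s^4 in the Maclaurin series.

10/3

Invert the denominator's series and multiply.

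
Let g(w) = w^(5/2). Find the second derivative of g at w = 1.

15/4

The coefficient of (w - 1)^2 in the expansion is 15/8, so g′′(1) = 2! * (15/8) = 15/4.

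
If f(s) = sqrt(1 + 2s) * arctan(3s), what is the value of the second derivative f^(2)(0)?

6

Take the Cauchy product of the two expansions.
From the series, [s^2] f = 3; multiply by 2! = 2 to get 6.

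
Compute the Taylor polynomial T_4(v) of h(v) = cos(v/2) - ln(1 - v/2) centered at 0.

7*v^4/384 + v^3/24 + v/2 + 1

Add the two expansions coefficient-wise.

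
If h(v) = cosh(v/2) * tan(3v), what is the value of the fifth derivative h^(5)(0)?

Take the Cauchy product of the two expansions.
The coefficient of v^5 in the expansion is 21461/640, so h^(5)(0) = 5! * (21461/640) = 64383/16.

64383/16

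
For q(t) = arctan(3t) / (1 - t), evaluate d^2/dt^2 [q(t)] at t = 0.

6

Expand each factor separately, then convolve coefficients.
From the series, [t^2] q = 3; multiply by 2! = 2 to get 6.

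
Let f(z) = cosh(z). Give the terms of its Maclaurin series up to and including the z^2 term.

z^2/2 + 1

f(0) = 1
f′(0) = 0
f′′(0) = 1
Dividing each by k! gives the coefficients c_0, ..., c_2.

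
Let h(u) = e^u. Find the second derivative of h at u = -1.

e^(-1)

The coefficient of (u + 1)^2 in the expansion is e^(-1)/2, so h′′(-1) = 2! * (e^(-1)/2) = e^(-1).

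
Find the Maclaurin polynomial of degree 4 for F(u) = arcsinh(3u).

Compute the successive derivatives at the expansion point and divide by k!.
F(0) = 0
F′(0) = 3
F′′(0) = 0
F′′′(0) = -27
F^(4)(0) = 0
The Taylor polynomial is Σ F^(k)(0)/k! · u^k.

-9*u^3/2 + 3*u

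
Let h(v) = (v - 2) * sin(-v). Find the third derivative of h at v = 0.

-2

Multiply each power in the prefactor through the base expansion.
From the series, [v^3] h = -1/3; multiply by 3! = 6 to get -2.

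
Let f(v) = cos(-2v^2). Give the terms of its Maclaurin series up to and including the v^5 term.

Differentiate repeatedly and evaluate at the center.
f(0) = 1
f′(0) = 0
f′′(0) = 0
f′′′(0) = 0
f^(4)(0) = -48
f^(5)(0) = 0
Dividing each by k! gives the coefficients c_0, ..., c_5.

1 - 2*v^4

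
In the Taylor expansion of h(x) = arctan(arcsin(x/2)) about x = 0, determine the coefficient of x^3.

-1/48

Compose series: expand the inner function first, then feed it into the outer expansion.
h(0) = 0
h′(0) = 1/2
h′′(0) = 0
h′′′(0) = -1/8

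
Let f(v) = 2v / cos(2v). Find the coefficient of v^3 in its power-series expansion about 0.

4

Divide the numerator series by the denominator series (power-series long division).
f(0) = 0
f′(0) = 2
f′′(0) = 0
f′′′(0) = 24
Dividing each by k! gives the coefficients c_0, ..., c_3.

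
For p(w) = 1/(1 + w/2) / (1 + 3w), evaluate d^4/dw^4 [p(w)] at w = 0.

Write out both Maclaurin series and multiply, keeping only the needed powers.
The coefficient of w^4 in the expansion is 1555/16, so p^(4)(0) = 4! * (1555/16) = 4665/2.

4665/2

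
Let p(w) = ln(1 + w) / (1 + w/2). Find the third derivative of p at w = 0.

5

Multiply the two series term by term and collect like powers.
From the series, [w^3] p = 5/6; multiply by 3! = 6 to get 5.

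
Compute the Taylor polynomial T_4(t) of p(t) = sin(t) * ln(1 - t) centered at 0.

Expand each factor separately, then convolve coefficients.
[t^0] = 0;  [t^1] = 0;  [t^2] = -1;  [t^3] = -1/2;  [t^4] = -1/6.

-t^4/6 - t^3/2 - t^2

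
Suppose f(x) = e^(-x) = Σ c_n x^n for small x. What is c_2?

1/2

Apply the Taylor formula c_k = f^(k)(a)/k!.
f(0) = 1
f′(0) = -1
f′′(0) = 1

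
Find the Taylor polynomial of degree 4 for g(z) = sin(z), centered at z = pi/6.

g(pi/6) = 1/2
g′(pi/6) = sqrt(3)/2
g′′(pi/6) = -1/2
g′′′(pi/6) = -sqrt(3)/2
g^(4)(pi/6) = 1/2
The Taylor polynomial is Σ g^(k)(pi/6)/k! · (z - pi/6)^k.

(z - pi/6)^4/48 - sqrt(3)*(z - pi/6)^3/12 - (z - pi/6)^2/4 + sqrt(3)*(z - pi/6)/2 + 1/2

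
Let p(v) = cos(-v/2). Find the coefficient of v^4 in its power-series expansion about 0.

1/384

Compute the successive derivatives at the expansion point and divide by k!.
[v^0] = 1;  [v^1] = 0;  [v^2] = -1/8;  [v^3] = 0;  [v^4] = 1/384.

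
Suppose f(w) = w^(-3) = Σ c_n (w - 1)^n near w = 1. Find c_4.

15

f(1) = 1
f′(1) = -3
f′′(1) = 12
f′′′(1) = -60
f^(4)(1) = 360
So c_4 = f^(4)(1)/4! = 15.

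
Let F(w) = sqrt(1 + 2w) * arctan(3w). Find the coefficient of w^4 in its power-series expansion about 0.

Take the Cauchy product of the two expansions.

-15/2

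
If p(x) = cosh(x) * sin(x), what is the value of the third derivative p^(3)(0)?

2

Expand each factor separately, then convolve coefficients.
The coefficient of x^3 in the expansion is 1/3, so p′′′(0) = 3! * (1/3) = 2.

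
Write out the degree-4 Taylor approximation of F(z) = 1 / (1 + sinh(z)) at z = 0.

4*z^4/3 - 7*z^3/6 + z^2 - z + 1

Write 1/(1+u) = 1 - u + u^2 - u^3 + ... and substitute the series for u.
F(0) = 1
F′(0) = -1
F′′(0) = 2
F′′′(0) = -7
F^(4)(0) = 32
Then c_k = F^(k)(0)/k! gives each Taylor coefficient.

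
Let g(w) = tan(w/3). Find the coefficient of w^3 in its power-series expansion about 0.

[w^0] = 0;  [w^1] = 1/3;  [w^2] = 0;  [w^3] = 1/81.
So c_3 = g′′′(0)/3! = 1/81.

1/81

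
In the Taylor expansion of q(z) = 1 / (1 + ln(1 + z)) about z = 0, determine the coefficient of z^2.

Expand as Σ (-1)^k u^k with u equal to the inner function's series.

3/2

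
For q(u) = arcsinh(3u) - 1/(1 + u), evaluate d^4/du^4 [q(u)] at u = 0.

-24

Add the two expansions coefficient-wise.
The coefficient of u^4 in the expansion is -1, so q^(4)(0) = 4! * (-1) = -24.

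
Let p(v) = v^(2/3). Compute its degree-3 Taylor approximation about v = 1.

4*(v - 1)^3/81 - (v - 1)^2/9 + 2*(v - 1)/3 + 1

Compute the successive derivatives at the expansion point and divide by k!.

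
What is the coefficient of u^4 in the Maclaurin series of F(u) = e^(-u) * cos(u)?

-1/6

Write out both Maclaurin series and multiply, keeping only the needed powers.
So c_4 = F^(4)(0)/4! = -1/6.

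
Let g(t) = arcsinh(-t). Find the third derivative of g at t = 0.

From the series, [t^3] g = 1/6; multiply by 3! = 6 to get 1.

1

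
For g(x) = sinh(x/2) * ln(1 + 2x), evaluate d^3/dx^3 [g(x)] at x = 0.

Write out both Maclaurin series and multiply, keeping only the needed powers.
From the series, [x^3] g = -1; multiply by 3! = 6 to get -6.

-6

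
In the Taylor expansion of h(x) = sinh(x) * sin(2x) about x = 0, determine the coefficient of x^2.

2

Multiply the two series term by term and collect like powers.
h(0) = 0
h′(0) = 0
h′′(0) = 4
Then c_k = h^(k)(0)/k! gives each Taylor coefficient.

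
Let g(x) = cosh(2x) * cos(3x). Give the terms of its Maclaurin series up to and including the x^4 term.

Take the Cauchy product of the two expansions.
g(0) = 1
g′(0) = 0
g′′(0) = -5
g′′′(0) = 0
g^(4)(0) = -119
Then c_k = g^(k)(0)/k! gives each Taylor coefficient.

-119*x^4/24 - 5*x^2/2 + 1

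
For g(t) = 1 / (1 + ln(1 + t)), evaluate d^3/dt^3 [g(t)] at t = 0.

-14

Use the geometric series for the reciprocal, then substitute.
From the series, [t^3] g = -7/3; multiply by 3! = 6 to get -14.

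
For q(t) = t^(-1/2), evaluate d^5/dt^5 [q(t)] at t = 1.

-945/32

The coefficient of (t - 1)^5 in the expansion is -63/256, so q^(5)(1) = 5! * (-63/256) = -945/32.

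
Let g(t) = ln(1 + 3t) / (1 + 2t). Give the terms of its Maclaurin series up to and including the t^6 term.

Write out both Maclaurin series and multiply, keeping only the needed powers.

-5397*t^6/10 + 2091*t^5/10 - 321*t^4/4 + 30*t^3 - 21*t^2/2 + 3*t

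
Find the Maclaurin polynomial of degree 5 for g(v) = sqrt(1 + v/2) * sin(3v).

22101*v^5/10240 - 141*v^4/128 - 147*v^3/32 + 3*v^2/4 + 3*v

Multiply the two series term by term and collect like powers.
g(0) = 0
g′(0) = 3
g′′(0) = 3/2
g′′′(0) = -441/16
g^(4)(0) = -423/16
g^(5)(0) = 66303/256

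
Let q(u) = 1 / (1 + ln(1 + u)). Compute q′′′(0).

-14

Use the geometric series for the reciprocal, then substitute.
The coefficient of u^3 in the expansion is -7/3, so q′′′(0) = 3! * (-7/3) = -14.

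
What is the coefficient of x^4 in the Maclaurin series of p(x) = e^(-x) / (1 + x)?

65/24

Expand each factor separately, then convolve coefficients.
So c_4 = p^(4)(0)/4! = 65/24.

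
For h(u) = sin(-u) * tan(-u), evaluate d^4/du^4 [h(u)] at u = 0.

Take the Cauchy product of the two expansions.
The coefficient of u^4 in the expansion is 1/6, so h^(4)(0) = 4! * (1/6) = 4.

4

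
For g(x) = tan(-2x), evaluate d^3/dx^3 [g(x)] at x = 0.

From the series, [x^3] g = -8/3; multiply by 3! = 6 to get -16.

-16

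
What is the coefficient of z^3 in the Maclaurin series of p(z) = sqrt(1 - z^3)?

p(0) = 1
p′(0) = 0
p′′(0) = 0
p′′′(0) = -3

-1/2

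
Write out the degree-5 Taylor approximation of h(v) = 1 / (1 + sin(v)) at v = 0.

-61*v^5/120 + 2*v^4/3 - 5*v^3/6 + v^2 - v + 1

Expand as Σ (-1)^k u^k with u equal to the inner function's series.
h(0) = 1
h′(0) = -1
h′′(0) = 2
h′′′(0) = -5
h^(4)(0) = 16
h^(5)(0) = -61
The Taylor polynomial is Σ h^(k)(0)/k! · v^k.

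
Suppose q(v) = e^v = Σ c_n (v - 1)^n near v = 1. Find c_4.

e/24

Use the known series and substitute for the argument.
q(1) = e
q′(1) = e
q′′(1) = e
q′′′(1) = e
q^(4)(1) = e
The Taylor polynomial is Σ q^(k)(1)/k! · (v - 1)^k.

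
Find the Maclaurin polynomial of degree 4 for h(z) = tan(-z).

-z^3/3 - z

[z^0] = 0;  [z^1] = -1;  [z^2] = 0;  [z^3] = -1/3;  [z^4] = 0.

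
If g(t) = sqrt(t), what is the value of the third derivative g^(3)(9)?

1/648

Compute the successive derivatives at the expansion point and divide by k!.
The coefficient of (t - 9)^3 in the expansion is 1/3888, so g′′′(9) = 3! * (1/3888) = 1/648.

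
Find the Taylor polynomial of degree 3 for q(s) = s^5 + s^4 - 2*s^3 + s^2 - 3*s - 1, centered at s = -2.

30*(s + 2)^3 - 43*(s + 2)^2 + 17*(s + 2) + 9

[(s + 2)^0] = 9;  [(s + 2)^1] = 17;  [(s + 2)^2] = -43;  [(s + 2)^3] = 30.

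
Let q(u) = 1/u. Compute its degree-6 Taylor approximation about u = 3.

[(u - 3)^0] = 1/3;  [(u - 3)^1] = -1/9;  [(u - 3)^2] = 1/27;  [(u - 3)^3] = -1/81;  [(u - 3)^4] = 1/243;  [(u - 3)^5] = -1/729;  [(u - 3)^6] = 1/2187.

(u - 3)^6/2187 - (u - 3)^5/729 + (u - 3)^4/243 - (u - 3)^3/81 + (u - 3)^2/27 - (u - 3)/9 + 1/3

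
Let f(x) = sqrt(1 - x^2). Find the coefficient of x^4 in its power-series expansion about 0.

-1/8

f(0) = 1
f′(0) = 0
f′′(0) = -1
f′′′(0) = 0
f^(4)(0) = -3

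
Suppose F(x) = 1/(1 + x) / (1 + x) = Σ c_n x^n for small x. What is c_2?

3

Multiply the two series term by term and collect like powers.
F(0) = 1
F′(0) = -2
F′′(0) = 6
So c_2 = F′′(0)/2! = 3.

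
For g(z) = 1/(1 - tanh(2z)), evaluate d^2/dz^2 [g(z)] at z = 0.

Compose series: expand the inner function first, then feed it into the outer expansion.
The coefficient of z^2 in the expansion is 4, so g′′(0) = 2! * (4) = 8.

8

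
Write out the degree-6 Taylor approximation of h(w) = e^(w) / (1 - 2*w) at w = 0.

75973*w^6/720 + 6331*w^5/120 + 211*w^4/8 + 79*w^3/6 + 13*w^2/2 + 3*w + 1

Multiply the numerator's expansion by the denominator's geometric series.
h(0) = 1
h′(0) = 3
h′′(0) = 13
h′′′(0) = 79
h^(4)(0) = 633
h^(5)(0) = 6331
h^(6)(0) = 75973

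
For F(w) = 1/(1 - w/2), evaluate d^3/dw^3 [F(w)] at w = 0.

3/4

The coefficient of w^3 in the expansion is 1/8, so F′′′(0) = 3! * (1/8) = 3/4.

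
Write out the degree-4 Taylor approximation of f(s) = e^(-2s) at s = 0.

f(0) = 1
f′(0) = -2
f′′(0) = 4
f′′′(0) = -8
f^(4)(0) = 16

2*s^4/3 - 4*s^3/3 + 2*s^2 - 2*s + 1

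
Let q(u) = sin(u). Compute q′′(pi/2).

-1

The coefficient of (u - pi/2)^2 in the expansion is -1/2, so q′′(pi/2) = 2! * (-1/2) = -1.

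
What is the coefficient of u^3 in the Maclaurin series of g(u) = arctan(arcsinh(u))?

-1/2

Let u equal the inner series; expand the outer function in u and truncate.
So c_3 = g′′′(0)/3! = -1/2.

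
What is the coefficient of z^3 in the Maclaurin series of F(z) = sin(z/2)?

-1/48

F(0) = 0
F′(0) = 1/2
F′′(0) = 0
F′′′(0) = -1/8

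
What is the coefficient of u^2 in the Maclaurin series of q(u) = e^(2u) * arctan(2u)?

Write out both Maclaurin series and multiply, keeping only the needed powers.

4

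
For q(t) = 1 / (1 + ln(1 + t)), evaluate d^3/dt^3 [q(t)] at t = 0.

Expand as Σ (-1)^k u^k with u equal to the inner function's series.
The coefficient of t^3 in the expansion is -7/3, so q′′′(0) = 3! * (-7/3) = -14.

-14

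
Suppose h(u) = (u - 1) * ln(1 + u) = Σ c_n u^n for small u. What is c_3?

-5/6

Shift and add copies of the series according to the polynomial's terms.
h(0) = 0
h′(0) = -1
h′′(0) = 3
h′′′(0) = -5
So c_3 = h′′′(0)/3! = -5/6.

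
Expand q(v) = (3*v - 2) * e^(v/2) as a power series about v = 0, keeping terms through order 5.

Distribute the polynomial across the series and collect like powers.

7*v^5/960 + 11*v^4/192 + v^3/3 + 5*v^2/4 + 2*v - 2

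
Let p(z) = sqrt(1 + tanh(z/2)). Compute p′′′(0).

-5/64

Let u equal the inner series; expand the outer function in u and truncate.
From the series, [z^3] p = -5/384; multiply by 3! = 6 to get -5/64.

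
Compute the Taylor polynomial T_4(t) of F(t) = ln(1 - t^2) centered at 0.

-t^4/2 - t^2

[t^0] = 0;  [t^1] = 0;  [t^2] = -1;  [t^3] = 0;  [t^4] = -1/2.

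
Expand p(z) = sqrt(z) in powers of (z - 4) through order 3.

Compute the successive derivatives at the expansion point and divide by k!.
p(4) = 2
p′(4) = 1/4
p′′(4) = -1/32
p′′′(4) = 3/256
Then c_k = p^(k)(4)/k! gives each Taylor coefficient.

(z - 4)^3/512 - (z - 4)^2/64 + (z - 4)/4 + 2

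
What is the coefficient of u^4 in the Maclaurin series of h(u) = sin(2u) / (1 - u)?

Take the Cauchy product of the two expansions.
h(0) = 0
h′(0) = 2
h′′(0) = 4
h′′′(0) = 4
h^(4)(0) = 16
So c_4 = h^(4)(0)/4! = 2/3.

2/3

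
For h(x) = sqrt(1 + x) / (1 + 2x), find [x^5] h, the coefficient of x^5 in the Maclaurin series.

-5797/256

Multiply the two series term by term and collect like powers.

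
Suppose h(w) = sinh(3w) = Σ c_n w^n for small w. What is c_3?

h(0) = 0
h′(0) = 3
h′′(0) = 0
h′′′(0) = 27
So c_3 = h′′′(0)/3! = 9/2.

9/2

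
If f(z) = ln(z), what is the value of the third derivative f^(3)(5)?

Use the known series and substitute for the argument.
From the series, [(z - 5)^3] f = 1/375; multiply by 3! = 6 to get 2/125.

2/125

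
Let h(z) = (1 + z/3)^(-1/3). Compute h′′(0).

4/81

From the series, [z^2] h = 2/81; multiply by 2! = 2 to get 4/81.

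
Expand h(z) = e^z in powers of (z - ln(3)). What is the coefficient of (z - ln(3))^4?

1/8

Differentiate repeatedly and evaluate at the center.
h(ln(3)) = 3
h′(ln(3)) = 3
h′′(ln(3)) = 3
h′′′(ln(3)) = 3
h^(4)(ln(3)) = 3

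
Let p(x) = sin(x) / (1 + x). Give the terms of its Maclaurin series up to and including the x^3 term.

Take the Cauchy product of the two expansions.
p(0) = 0
p′(0) = 1
p′′(0) = -2
p′′′(0) = 5
The Taylor polynomial is Σ p^(k)(0)/k! · x^k.

5*x^3/6 - x^2 + x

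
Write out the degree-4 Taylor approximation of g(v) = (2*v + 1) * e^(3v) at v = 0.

99*v^4/8 + 27*v^3/2 + 21*v^2/2 + 5*v + 1

Distribute the polynomial across the series and collect like powers.
g(0) = 1
g′(0) = 5
g′′(0) = 21
g′′′(0) = 81
g^(4)(0) = 297
The Taylor polynomial is Σ g^(k)(0)/k! · v^k.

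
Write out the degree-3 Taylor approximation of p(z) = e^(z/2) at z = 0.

[z^0] = 1;  [z^1] = 1/2;  [z^2] = 1/8;  [z^3] = 1/48.

z^3/48 + z^2/8 + z/2 + 1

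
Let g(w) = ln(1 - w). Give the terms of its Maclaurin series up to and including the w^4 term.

g(0) = 0
g′(0) = -1
g′′(0) = -1
g′′′(0) = -2
g^(4)(0) = -6
Dividing each by k! gives the coefficients c_0, ..., c_4.

-w^4/4 - w^3/3 - w^2/2 - w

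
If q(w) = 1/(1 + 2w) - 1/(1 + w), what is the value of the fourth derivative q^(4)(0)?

360

Combine the two series term by term.
From the series, [w^4] q = 15; multiply by 4! = 24 to get 360.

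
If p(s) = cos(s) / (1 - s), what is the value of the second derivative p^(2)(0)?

1

Expand each factor separately, then convolve coefficients.
The coefficient of s^2 in the expansion is 1/2, so p′′(0) = 2! * (1/2) = 1.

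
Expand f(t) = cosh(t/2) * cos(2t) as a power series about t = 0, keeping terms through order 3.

Expand each factor separately, then convolve coefficients.
[t^0] = 1;  [t^1] = 0;  [t^2] = -15/8;  [t^3] = 0.

1 - 15*t^2/8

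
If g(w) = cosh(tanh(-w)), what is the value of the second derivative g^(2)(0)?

1

Let u equal the inner series; expand the outer function in u and truncate.
From the series, [w^2] g = 1/2; multiply by 2! = 2 to get 1.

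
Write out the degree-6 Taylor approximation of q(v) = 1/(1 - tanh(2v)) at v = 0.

Plug the Maclaurin series of the inner function into that of the outer and collect terms.
q(0) = 1
q′(0) = 2
q′′(0) = 8
q′′′(0) = 32
q^(4)(0) = 128
q^(5)(0) = 512
q^(6)(0) = 2048
Dividing each by k! gives the coefficients c_0, ..., c_6.

128*v^6/45 + 64*v^5/15 + 16*v^4/3 + 16*v^3/3 + 4*v^2 + 2*v + 1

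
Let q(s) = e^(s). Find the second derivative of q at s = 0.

1

From the series, [s^2] q = 1/2; multiply by 2! = 2 to get 1.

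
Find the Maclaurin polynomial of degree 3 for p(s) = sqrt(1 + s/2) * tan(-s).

-29*s^3/96 - s^2/4 - s

Multiply the two series term by term and collect like powers.
p(0) = 0
p′(0) = -1
p′′(0) = -1/2
p′′′(0) = -29/16
Then c_k = p^(k)(0)/k! gives each Taylor coefficient.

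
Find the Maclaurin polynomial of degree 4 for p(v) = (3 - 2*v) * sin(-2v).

-8*v^4/3 + 4*v^3 + 4*v^2 - 6*v

Shift and add copies of the series according to the polynomial's terms.
p(0) = 0
p′(0) = -6
p′′(0) = 8
p′′′(0) = 24
p^(4)(0) = -64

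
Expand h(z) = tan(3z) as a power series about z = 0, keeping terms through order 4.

9*z^3 + 3*z

h(0) = 0
h′(0) = 3
h′′(0) = 0
h′′′(0) = 54
h^(4)(0) = 0
Then c_k = h^(k)(0)/k! gives each Taylor coefficient.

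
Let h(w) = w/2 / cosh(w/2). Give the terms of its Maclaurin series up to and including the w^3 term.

-w^3/16 + w/2

Write the quotient as an unknown series and match coefficients against numerator = denominator · series.
[w^0] = 0;  [w^1] = 1/2;  [w^2] = 0;  [w^3] = -1/16.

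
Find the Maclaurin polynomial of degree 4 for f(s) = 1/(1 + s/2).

s^4/16 - s^3/8 + s^2/4 - s/2 + 1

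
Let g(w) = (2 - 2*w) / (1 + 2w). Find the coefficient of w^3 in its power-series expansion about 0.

-24

Multiply each power in the prefactor through the base expansion.
So c_3 = g′′′(0)/3! = -24.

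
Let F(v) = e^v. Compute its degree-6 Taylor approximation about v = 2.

Compute the successive derivatives at the expansion point and divide by k!.
F(2) = e^(2)
F′(2) = e^(2)
F′′(2) = e^(2)
F′′′(2) = e^(2)
F^(4)(2) = e^(2)
F^(5)(2) = e^(2)
F^(6)(2) = e^(2)

(v - 2)^6*e^(2)/720 + (v - 2)^5*e^(2)/120 + (v - 2)^4*e^(2)/24 + (v - 2)^3*e^(2)/6 + (v - 2)^2*e^(2)/2 + (v - 2)*e^(2) + e^(2)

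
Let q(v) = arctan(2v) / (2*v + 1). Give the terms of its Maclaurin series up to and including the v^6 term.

Multiply the numerator's expansion by the denominator's geometric series.

-832*v^6/15 + 416*v^5/15 - 32*v^4/3 + 16*v^3/3 - 4*v^2 + 2*v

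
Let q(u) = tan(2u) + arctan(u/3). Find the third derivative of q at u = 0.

Add the two expansions coefficient-wise.
From the series, [u^3] q = 215/81; multiply by 3! = 6 to get 430/27.

430/27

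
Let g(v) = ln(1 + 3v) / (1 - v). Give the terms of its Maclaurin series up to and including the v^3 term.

Expand each factor separately, then convolve coefficients.
g(0) = 0
g′(0) = 3
g′′(0) = -3
g′′′(0) = 45

15*v^3/2 - 3*v^2/2 + 3*v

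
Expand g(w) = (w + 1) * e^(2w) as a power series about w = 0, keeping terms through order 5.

14*w^5/15 + 2*w^4 + 10*w^3/3 + 4*w^2 + 3*w + 1

Multiply each power in the prefactor through the base expansion.
g(0) = 1
g′(0) = 3
g′′(0) = 8
g′′′(0) = 20
g^(4)(0) = 48
g^(5)(0) = 112
The Taylor polynomial is Σ g^(k)(0)/k! · w^k.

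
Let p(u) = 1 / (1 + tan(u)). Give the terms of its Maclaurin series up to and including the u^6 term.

122*u^6/45 - 32*u^5/15 + 5*u^4/3 - 4*u^3/3 + u^2 - u + 1

Write 1/(1+u) = 1 - u + u^2 - u^3 + ... and substitute the series for u.
p(0) = 1
p′(0) = -1
p′′(0) = 2
p′′′(0) = -8
p^(4)(0) = 40
p^(5)(0) = -256
p^(6)(0) = 1952
Then c_k = p^(k)(0)/k! gives each Taylor coefficient.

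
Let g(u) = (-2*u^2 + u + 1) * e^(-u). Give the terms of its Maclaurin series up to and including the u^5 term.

Distribute the polynomial across the series and collect like powers.

11*u^5/30 - 9*u^4/8 + 7*u^3/3 - 5*u^2/2 + 1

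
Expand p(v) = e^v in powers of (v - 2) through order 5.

(v - 2)^5*e^(2)/120 + (v - 2)^4*e^(2)/24 + (v - 2)^3*e^(2)/6 + (v - 2)^2*e^(2)/2 + (v - 2)*e^(2) + e^(2)

p(2) = e^(2)
p′(2) = e^(2)
p′′(2) = e^(2)
p′′′(2) = e^(2)
p^(4)(2) = e^(2)
p^(5)(2) = e^(2)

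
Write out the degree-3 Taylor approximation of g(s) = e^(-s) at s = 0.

[s^0] = 1;  [s^1] = -1;  [s^2] = 1/2;  [s^3] = -1/6.

-s^3/6 + s^2/2 - s + 1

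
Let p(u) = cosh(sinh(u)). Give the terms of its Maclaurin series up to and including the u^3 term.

Compose series: expand the inner function first, then feed it into the outer expansion.
p(0) = 1
p′(0) = 0
p′′(0) = 1
p′′′(0) = 0

u^2/2 + 1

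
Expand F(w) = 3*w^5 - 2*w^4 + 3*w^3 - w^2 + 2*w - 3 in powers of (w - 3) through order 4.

[(w - 3)^0] = 642;  [(w - 3)^1] = 1076;  [(w - 3)^2] = 728;  [(w - 3)^3] = 249;  [(w - 3)^4] = 43.

43*(w - 3)^4 + 249*(w - 3)^3 + 728*(w - 3)^2 + 1076*(w - 3) + 642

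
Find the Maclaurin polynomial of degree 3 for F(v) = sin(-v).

v^3/6 - v

F(0) = 0
F′(0) = -1
F′′(0) = 0
F′′′(0) = 1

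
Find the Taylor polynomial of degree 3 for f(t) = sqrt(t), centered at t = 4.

(t - 4)^3/512 - (t - 4)^2/64 + (t - 4)/4 + 2

[(t - 4)^0] = 2;  [(t - 4)^1] = 1/4;  [(t - 4)^2] = -1/64;  [(t - 4)^3] = 1/512.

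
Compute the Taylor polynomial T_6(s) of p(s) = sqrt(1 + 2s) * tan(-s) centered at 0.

-47*s^6/40 + 79*s^5/120 - 5*s^4/6 + s^3/6 - s^2 - s

Expand each factor separately, then convolve coefficients.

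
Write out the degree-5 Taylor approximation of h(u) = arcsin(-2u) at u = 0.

[u^0] = 0;  [u^1] = -2;  [u^2] = 0;  [u^3] = -4/3;  [u^4] = 0;  [u^5] = -12/5.

-12*u^5/5 - 4*u^3/3 - 2*u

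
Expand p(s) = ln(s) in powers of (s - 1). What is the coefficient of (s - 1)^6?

-1/6

Use the known series and substitute for the argument.
[(s - 1)^0] = 0;  [(s - 1)^1] = 1;  [(s - 1)^2] = -1/2;  [(s - 1)^3] = 1/3;  [(s - 1)^4] = -1/4;  [(s - 1)^5] = 1/5;  [(s - 1)^6] = -1/6.
So c_6 = p^(6)(1)/6! = -1/6.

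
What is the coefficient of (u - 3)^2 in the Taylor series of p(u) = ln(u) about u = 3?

-1/18

[(u - 3)^0] = ln(3);  [(u - 3)^1] = 1/3;  [(u - 3)^2] = -1/18.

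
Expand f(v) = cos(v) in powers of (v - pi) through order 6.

Compute the successive derivatives at the expansion point and divide by k!.
[(v - pi)^0] = -1;  [(v - pi)^1] = 0;  [(v - pi)^2] = 1/2;  [(v - pi)^3] = 0;  [(v - pi)^4] = -1/24;  [(v - pi)^5] = 0;  [(v - pi)^6] = 1/720.

(v - pi)^6/720 - (v - pi)^4/24 + (v - pi)^2/2 - 1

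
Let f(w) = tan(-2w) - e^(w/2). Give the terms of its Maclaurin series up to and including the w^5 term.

Combine the two series term by term.
f(0) = -1
f′(0) = -5/2
f′′(0) = -1/4
f′′′(0) = -129/8
f^(4)(0) = -1/16
f^(5)(0) = -16385/32
Then c_k = f^(k)(0)/k! gives each Taylor coefficient.

-3277*w^5/768 - w^4/384 - 43*w^3/16 - w^2/8 - 5*w/2 - 1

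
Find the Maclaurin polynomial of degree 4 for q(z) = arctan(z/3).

Compute the successive derivatives at the expansion point and divide by k!.
[z^0] = 0;  [z^1] = 1/3;  [z^2] = 0;  [z^3] = -1/81;  [z^4] = 0.

-z^3/81 + z/3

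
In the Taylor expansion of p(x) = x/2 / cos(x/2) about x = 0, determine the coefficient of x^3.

Write the quotient as an unknown series and match coefficients against numerator = denominator · series.

1/16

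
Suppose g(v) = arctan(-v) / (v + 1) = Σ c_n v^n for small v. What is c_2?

Multiply the numerator's expansion by the denominator's geometric series.
g(0) = 0
g′(0) = -1
g′′(0) = 2

1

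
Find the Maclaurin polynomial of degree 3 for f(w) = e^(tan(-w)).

-w^3/2 + w^2/2 - w + 1

Plug the Maclaurin series of the inner function into that of the outer and collect terms.
f(0) = 1
f′(0) = -1
f′′(0) = 1
f′′′(0) = -3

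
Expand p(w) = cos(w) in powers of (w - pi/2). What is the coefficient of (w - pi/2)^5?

-1/120

p(pi/2) = 0
p′(pi/2) = -1
p′′(pi/2) = 0
p′′′(pi/2) = 1
p^(4)(pi/2) = 0
p^(5)(pi/2) = -1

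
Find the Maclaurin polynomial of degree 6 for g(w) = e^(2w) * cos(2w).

Expand each factor separately, then convolve coefficients.
g(0) = 1
g′(0) = 2
g′′(0) = 0
g′′′(0) = -16
g^(4)(0) = -64
g^(5)(0) = -128
g^(6)(0) = 0

-16*w^5/15 - 8*w^4/3 - 8*w^3/3 + 2*w + 1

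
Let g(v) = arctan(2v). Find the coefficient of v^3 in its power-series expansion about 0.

-8/3

Differentiate repeatedly and evaluate at the center.
g(0) = 0
g′(0) = 2
g′′(0) = 0
g′′′(0) = -16
So c_3 = g′′′(0)/3! = -8/3.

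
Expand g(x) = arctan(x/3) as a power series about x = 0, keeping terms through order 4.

-x^3/81 + x/3

g(0) = 0
g′(0) = 1/3
g′′(0) = 0
g′′′(0) = -2/27
g^(4)(0) = 0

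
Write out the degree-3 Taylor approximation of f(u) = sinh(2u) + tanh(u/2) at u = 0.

Add the two expansions coefficient-wise.
f(0) = 0
f′(0) = 5/2
f′′(0) = 0
f′′′(0) = 31/4

31*u^3/24 + 5*u/2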